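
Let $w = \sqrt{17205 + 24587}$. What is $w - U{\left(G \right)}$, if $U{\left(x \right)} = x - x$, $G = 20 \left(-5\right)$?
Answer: $8 \sqrt{653} \approx 204.43$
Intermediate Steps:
$G = -100$
$w = 8 \sqrt{653}$ ($w = \sqrt{41792} = 8 \sqrt{653} \approx 204.43$)
$U{\left(x \right)} = 0$
$w - U{\left(G \right)} = 8 \sqrt{653} - 0 = 8 \sqrt{653} + 0 = 8 \sqrt{653}$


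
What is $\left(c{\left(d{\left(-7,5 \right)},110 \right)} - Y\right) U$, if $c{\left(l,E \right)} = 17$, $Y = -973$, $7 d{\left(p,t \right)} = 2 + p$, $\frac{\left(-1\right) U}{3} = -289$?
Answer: $858330$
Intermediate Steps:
$U = 867$ ($U = \left(-3\right) \left(-289\right) = 867$)
$d{\left(p,t \right)} = \frac{2}{7} + \frac{p}{7}$ ($d{\left(p,t \right)} = \frac{2 + p}{7} = \frac{2}{7} + \frac{p}{7}$)
$\left(c{\left(d{\left(-7,5 \right)},110 \right)} - Y\right) U = \left(17 - -973\right) 867 = \left(17 + 973\right) 867 = 990 \cdot 867 = 858330$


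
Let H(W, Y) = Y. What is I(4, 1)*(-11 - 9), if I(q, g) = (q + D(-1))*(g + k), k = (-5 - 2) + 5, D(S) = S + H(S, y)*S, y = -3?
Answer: 120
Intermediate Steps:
D(S) = -2*S (D(S) = S - 3*S = -2*S)
k = -2 (k = -7 + 5 = -2)
I(q, g) = (-2 + g)*(2 + q) (I(q, g) = (q - 2*(-1))*(g - 2) = (q + 2)*(-2 + g) = (2 + q)*(-2 + g) = (-2 + g)*(2 + q))
I(4, 1)*(-11 - 9) = (-4 - 2*4 + 2*1 + 1*4)*(-11 - 9) = (-4 - 8 + 2 + 4)*(-20) = -6*(-20) = 120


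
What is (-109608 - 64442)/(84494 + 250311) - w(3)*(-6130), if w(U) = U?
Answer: 1231377980/66961 ≈ 18389.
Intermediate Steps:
(-109608 - 64442)/(84494 + 250311) - w(3)*(-6130) = (-109608 - 64442)/(84494 + 250311) - 3*(-6130) = -174050/334805 - 1*(-18390) = -174050*1/334805 + 18390 = -34810/66961 + 18390 = 1231377980/66961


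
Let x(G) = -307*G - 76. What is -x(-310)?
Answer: -95094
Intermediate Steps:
x(G) = -76 - 307*G
-x(-310) = -(-76 - 307*(-310)) = -(-76 + 95170) = -1*95094 = -95094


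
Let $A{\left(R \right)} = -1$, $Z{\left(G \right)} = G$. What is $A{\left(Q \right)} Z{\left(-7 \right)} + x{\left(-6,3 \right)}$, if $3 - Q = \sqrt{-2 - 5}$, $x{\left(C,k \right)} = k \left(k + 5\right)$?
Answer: $31$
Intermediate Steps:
$x{\left(C,k \right)} = k \left(5 + k\right)$
$Q = 3 - i \sqrt{7}$ ($Q = 3 - \sqrt{-2 - 5} = 3 - \sqrt{-7} = 3 - i \sqrt{7} \approx 3.0 - 2.6458 i$)
$A{\left(Q \right)} Z{\left(-7 \right)} + x{\left(-6,3 \right)} = \left(-1\right) \left(-7\right) + 3 \left(5 + 3\right) = 7 + 3 \cdot 8 = 7 + 24 = 31$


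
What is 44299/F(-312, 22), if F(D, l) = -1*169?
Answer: -44299/169 ≈ -262.12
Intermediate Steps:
F(D, l) = -169
44299/F(-312, 22) = 44299/(-169) = 44299*(-1/169) = -44299/169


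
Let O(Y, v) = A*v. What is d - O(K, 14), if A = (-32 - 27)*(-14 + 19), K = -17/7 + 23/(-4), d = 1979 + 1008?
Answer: 7117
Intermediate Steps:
d = 2987
K = -229/28 (K = -17*⅐ + 23*(-¼) = -17/7 - 23/4 = -229/28 ≈ -8.1786)
A = -295 (A = -59*5 = -295)
O(Y, v) = -295*v
d - O(K, 14) = 2987 - (-295)*14 = 2987 - 1*(-4130) = 2987 + 4130 = 7117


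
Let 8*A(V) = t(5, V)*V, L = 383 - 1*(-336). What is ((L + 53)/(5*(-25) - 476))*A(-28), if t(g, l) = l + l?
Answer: -151312/601 ≈ -251.77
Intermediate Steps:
t(g, l) = 2*l
L = 719 (L = 383 + 336 = 719)
A(V) = V**2/4 (A(V) = ((2*V)*V)/8 = (2*V**2)/8 = V**2/4)
((L + 53)/(5*(-25) - 476))*A(-28) = ((719 + 53)/(5*(-25) - 476))*((1/4)*(-28)**2) = (772/(-125 - 476))*((1/4)*784) = (772/(-601))*196 = (772*(-1/601))*196 = -772/601*196 = -151312/601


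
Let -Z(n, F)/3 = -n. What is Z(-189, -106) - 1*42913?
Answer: -43480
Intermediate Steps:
Z(n, F) = 3*n (Z(n, F) = -(-3)*n = 3*n)
Z(-189, -106) - 1*42913 = 3*(-189) - 1*42913 = -567 - 42913 = -43480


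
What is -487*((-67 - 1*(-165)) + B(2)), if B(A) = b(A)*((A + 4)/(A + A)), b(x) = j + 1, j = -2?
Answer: -93991/2 ≈ -46996.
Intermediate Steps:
b(x) = -1 (b(x) = -2 + 1 = -1)
B(A) = -(4 + A)/(2*A) (B(A) = -(A + 4)/(A + A) = -(4 + A)/(2*A))
-487*((-67 - 1*(-165)) + B(2)) = -487*((-67 - 1*(-165)) + (½)*(-4 - 1*2)/2) = -487*((-67 + 165) + (½)*(½)*(-4 - 2)) = -487*(98 + (½)*(½)*(-6)) = -487*(98 - 3/2) = -487*193/2 = -93991/2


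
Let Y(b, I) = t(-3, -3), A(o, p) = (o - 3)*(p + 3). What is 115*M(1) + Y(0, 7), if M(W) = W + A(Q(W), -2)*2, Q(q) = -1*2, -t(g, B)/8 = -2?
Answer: -1019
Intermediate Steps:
t(g, B) = 16 (t(g, B) = -8*(-2) = 16)
Q(q) = -2
A(o, p) = (-3 + o)*(3 + p)
M(W) = -10 + W (M(W) = W + (-9 - 3*(-2) + 3*(-2) - 2*(-2))*2 = W + (-9 + 6 - 6 + 4)*2 = W - 5*2 = W - 10 = -10 + W)
Y(b, I) = 16
115*M(1) + Y(0, 7) = 115*(-10 + 1) + 16 = 115*(-9) + 16 = -1035 + 16 = -1019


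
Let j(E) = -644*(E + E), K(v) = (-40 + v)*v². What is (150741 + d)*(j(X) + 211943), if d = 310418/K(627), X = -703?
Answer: 12956709204841005509/76922241 ≈ 1.6844e+11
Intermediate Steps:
K(v) = v²*(-40 + v)
d = 310418/230766723 (d = 310418/((627²*(-40 + 627))) = 310418/((393129*587)) = 310418/230766723 ≈ 0.0013452)
j(E) = -1288*E
(150741 + d)*(j(X) + 211943) = (150741 + 310418/230766723)*(-1288*(-703) + 211943) = 34786006902161*(905464 + 211943)/230766723 = (34786006902161/230766723)*1117407 = 12956709204841005509/76922241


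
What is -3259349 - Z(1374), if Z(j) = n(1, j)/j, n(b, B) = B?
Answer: -3259350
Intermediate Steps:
Z(j) = 1 (Z(j) = j/j = 1)
-3259349 - Z(1374) = -3259349 - 1*1 = -3259349 - 1 = -3259350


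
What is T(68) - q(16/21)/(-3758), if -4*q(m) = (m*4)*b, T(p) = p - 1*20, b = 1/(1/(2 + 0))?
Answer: 1894016/39459 ≈ 48.000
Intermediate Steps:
b = 2 (b = 1/(1/2) = 2)
T(p) = -20 + p (T(p) = p - 20 = -20 + p)
q(m) = -2*m (q(m) = -m*4*2/4 = -4*m*2/4 = -2*m)
T(68) - q(16/21)/(-3758) = (-20 + 68) - (-32/21)/(-3758) = 48 - (-32/21)*(-1)/3758 = 48 - (-2*16/21)*(-1)/3758 = 48 - (-32)*(-1)/(21*3758) = 48 - 1*16/39459 = 48 - 16/39459 = 1894016/39459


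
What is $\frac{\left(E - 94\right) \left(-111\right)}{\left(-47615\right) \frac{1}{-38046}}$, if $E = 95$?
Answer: $- \frac{4223106}{47615} \approx -88.693$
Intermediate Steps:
$\frac{\left(E - 94\right) \left(-111\right)}{\left(-47615\right) \frac{1}{-38046}} = \frac{\left(95 - 94\right) \left(-111\right)}{\left(-47615\right) \frac{1}{-38046}} = \frac{1 \left(-111\right)}{\left(-47615\right) \left(- \frac{1}{38046}\right)} = - \frac{111}{\frac{47615}{38046}} = \left(-111\right) \frac{38046}{47615} = - \frac{4223106}{47615}$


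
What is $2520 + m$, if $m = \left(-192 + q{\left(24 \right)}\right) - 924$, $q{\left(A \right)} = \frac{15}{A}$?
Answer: $\frac{11237}{8} \approx 1404.6$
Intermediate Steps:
$m = - \frac{8923}{8}$ ($m = \left(-192 + \frac{15}{24}\right) - 924 = \left(-192 + 15 \cdot \frac{1}{24}\right) - 924 = \left(-192 + \frac{5}{8}\right) - 924 = - \frac{1531}{8} - 924 = - \frac{8923}{8} \approx -1115.4$)
$2520 + m = 2520 - \frac{8923}{8} = \frac{11237}{8}$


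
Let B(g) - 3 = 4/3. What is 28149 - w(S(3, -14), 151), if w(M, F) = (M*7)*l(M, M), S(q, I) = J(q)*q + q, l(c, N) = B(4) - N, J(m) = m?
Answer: 28793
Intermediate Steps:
B(g) = 13/3 (B(g) = 3 + 4/3 = 13/3)
l(c, N) = 13/3 - N
S(q, I) = q + q² (S(q, I) = q*q + q = q² + q = q + q²)
w(M, F) = 7*M*(13/3 - M) (w(M, F) = (M*7)*(13/3 - M) = (7*M)*(13/3 - M) = 7*M*(13/3 - M))
28149 - w(S(3, -14), 151) = 28149 - 7*3*(1 + 3)*(13 - 9*(1 + 3))/3 = 28149 - 7*3*4*(13 - 9*4)/3 = 28149 - 7*12*(13 - 3*12)/3 = 28149 - 7*12*(13 - 36)/3 = 28149 - 7*12*(-23)/3 = 28149 - 1*(-644) = 28149 + 644 = 28793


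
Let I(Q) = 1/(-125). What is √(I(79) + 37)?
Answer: 68*√5/25 ≈ 6.0821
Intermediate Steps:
I(Q) = -1/125
√(I(79) + 37) = √(-1/125 + 37) = √(4624/125) = 68*√5/25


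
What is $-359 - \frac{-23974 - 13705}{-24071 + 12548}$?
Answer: $- \frac{4174436}{11523} \approx -362.27$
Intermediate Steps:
$-359 - \frac{-23974 - 13705}{-24071 + 12548} = -359 - - \frac{37679}{-11523} = -359 - \left(-37679\right) \left(- \frac{1}{11523}\right) = -359 - \frac{37679}{11523} = - \frac{4174436}{11523}$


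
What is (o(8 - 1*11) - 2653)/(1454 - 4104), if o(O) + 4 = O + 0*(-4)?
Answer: 266/265 ≈ 1.0038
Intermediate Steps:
o(O) = -4 + O (o(O) = -4 + (O + 0*(-4)) = -4 + (O + 0) = -4 + O)
(o(8 - 1*11) - 2653)/(1454 - 4104) = ((-4 + (8 - 1*11)) - 2653)/(1454 - 4104) = ((-4 + (8 - 11)) - 2653)/(-2650) = ((-4 - 3) - 2653)*(-1/2650) = (-7 - 2653)*(-1/2650) = -2660*(-1/2650) = 266/265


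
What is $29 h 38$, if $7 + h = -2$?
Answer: $-9918$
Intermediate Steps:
$h = -9$ ($h = -7 - 2 = -9$)
$29 h 38 = 29 \left(-9\right) 38 = \left(-261\right) 38 = -9918$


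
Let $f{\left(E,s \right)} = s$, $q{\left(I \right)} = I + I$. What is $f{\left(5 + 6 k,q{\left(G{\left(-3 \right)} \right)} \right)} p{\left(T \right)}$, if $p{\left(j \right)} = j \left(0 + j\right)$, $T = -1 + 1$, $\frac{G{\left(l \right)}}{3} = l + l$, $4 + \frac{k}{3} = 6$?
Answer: $0$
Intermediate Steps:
$k = 6$ ($k = -12 + 3 \cdot 6 = -12 + 18 = 6$)
$G{\left(l \right)} = 6 l$ ($G{\left(l \right)} = 3 \left(l + l\right) = 3 \cdot 2 l = 6 l$)
$q{\left(I \right)} = 2 I$
$T = 0$
$p{\left(j \right)} = j^{2}$ ($p{\left(j \right)} = j j = j^{2}$)
$f{\left(5 + 6 k,q{\left(G{\left(-3 \right)} \right)} \right)} p{\left(T \right)} = 2 \cdot 6 \left(-3\right) 0^{2} = 2 \left(-18\right) 0 = \left(-36\right) 0 = 0$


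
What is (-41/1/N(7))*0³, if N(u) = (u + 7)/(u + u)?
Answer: 0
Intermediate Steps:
N(u) = (7 + u)/(2*u) (N(u) = (7 + u)/((2*u)) = (7 + u)*(1/(2*u)) = (7 + u)/(2*u))
(-41/1/N(7))*0³ = (-41/1/((½)*(7 + 7)/7))*0³ = (-41/1/((½)*(⅐)*14))*0 = (-41/1/1)*0 = (-41/1)*0 = (1*(-41))*0 = -41*0 = 0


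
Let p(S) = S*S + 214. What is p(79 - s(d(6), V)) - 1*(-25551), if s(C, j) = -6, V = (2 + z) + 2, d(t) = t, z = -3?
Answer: 32990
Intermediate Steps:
V = 1 (V = (2 - 3) + 2 = -1 + 2 = 1)
p(S) = 214 + S² (p(S) = S² + 214 = 214 + S²)
p(79 - s(d(6), V)) - 1*(-25551) = (214 + (79 - 1*(-6))²) - 1*(-25551) = (214 + (79 + 6)²) + 25551 = (214 + 85²) + 25551 = (214 + 7225) + 25551 = 7439 + 25551 = 32990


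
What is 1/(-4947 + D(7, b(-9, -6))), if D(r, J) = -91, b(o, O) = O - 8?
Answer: -1/5038 ≈ -0.00019849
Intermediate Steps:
b(o, O) = -8 + O
1/(-4947 + D(7, b(-9, -6))) = 1/(-4947 - 91) = 1/(-5038) = -1/5038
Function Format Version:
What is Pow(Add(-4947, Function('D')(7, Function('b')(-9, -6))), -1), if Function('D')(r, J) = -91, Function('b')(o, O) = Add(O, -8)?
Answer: Rational(-1, 5038) ≈ -0.00019849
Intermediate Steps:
Function('b')(o, O) = Add(-8, O)
Pow(Add(-4947, Function('D')(7, Function('b')(-9, -6))), -1) = Pow(Add(-4947, -91), -1) = Pow(-5038, -1) = Rational(-1, 5038)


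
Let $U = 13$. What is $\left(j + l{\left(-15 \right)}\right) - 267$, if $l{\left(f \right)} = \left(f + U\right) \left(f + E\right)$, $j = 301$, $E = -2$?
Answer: $68$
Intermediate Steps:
$l{\left(f \right)} = \left(-2 + f\right) \left(13 + f\right)$ ($l{\left(f \right)} = \left(f + 13\right) \left(f - 2\right) = \left(13 + f\right) \left(-2 + f\right) = \left(-2 + f\right) \left(13 + f\right)$)
$\left(j + l{\left(-15 \right)}\right) - 267 = \left(301 + \left(-26 + \left(-15\right)^{2} + 11 \left(-15\right)\right)\right) - 267 = \left(301 - -34\right) - 267 = \left(301 + 34\right) - 267 = 335 - 267 = 68$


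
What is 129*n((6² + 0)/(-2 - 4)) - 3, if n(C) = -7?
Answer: -906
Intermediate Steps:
129*n((6² + 0)/(-2 - 4)) - 3 = 129*(-7) - 3 = -903 - 3 = -906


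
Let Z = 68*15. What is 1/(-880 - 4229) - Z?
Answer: -5211181/5109 ≈ -1020.0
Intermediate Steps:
Z = 1020
1/(-880 - 4229) - Z = 1/(-880 - 4229) - 1*1020 = 1/(-5109) - 1020 = -1/5109 - 1020 = -5211181/5109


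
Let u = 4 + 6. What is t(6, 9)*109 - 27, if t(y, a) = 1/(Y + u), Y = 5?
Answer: -296/15 ≈ -19.733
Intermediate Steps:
u = 10
t(y, a) = 1/15 (t(y, a) = 1/(5 + 10) = 1/15)
t(6, 9)*109 - 27 = (1/15)*109 - 27 = 109/15 - 27 = -296/15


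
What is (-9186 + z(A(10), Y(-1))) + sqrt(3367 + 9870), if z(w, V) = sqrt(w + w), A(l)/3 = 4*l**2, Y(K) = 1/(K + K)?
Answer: -9186 + sqrt(13237) + 20*sqrt(6) ≈ -9022.0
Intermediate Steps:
Y(K) = 1/(2*K)
A(l) = 12*l**2 (A(l) = 3*(4*l**2) = 12*l**2)
z(w, V) = sqrt(2)*sqrt(w) (z(w, V) = sqrt(2*w) = sqrt(2)*sqrt(w))
(-9186 + z(A(10), Y(-1))) + sqrt(3367 + 9870) = (-9186 + sqrt(2)*sqrt(12*10**2)) + sqrt(3367 + 9870) = (-9186 + sqrt(2)*sqrt(12*100)) + sqrt(13237) = (-9186 + sqrt(2)*sqrt(1200)) + sqrt(13237) = (-9186 + sqrt(2)*(20*sqrt(3))) + sqrt(13237) = (-9186 + 20*sqrt(6)) + sqrt(13237) = -9186 + sqrt(13237) + 20*sqrt(6)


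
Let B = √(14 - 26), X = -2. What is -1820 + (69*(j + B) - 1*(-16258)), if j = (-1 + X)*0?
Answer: 14438 + 138*I*√3 ≈ 14438.0 + 239.02*I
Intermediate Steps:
j = 0 (j = (-1 - 2)*0 = -3*0 = 0)
B = 2*I*√3 (B = √(-12) = 2*I*√3 ≈ 3.4641*I)
-1820 + (69*(j + B) - 1*(-16258)) = -1820 + (69*(0 + 2*I*√3) - 1*(-16258)) = -1820 + (69*(2*I*√3) + 16258) = -1820 + (138*I*√3 + 16258) = -1820 + (16258 + 138*I*√3) = 14438 + 138*I*√3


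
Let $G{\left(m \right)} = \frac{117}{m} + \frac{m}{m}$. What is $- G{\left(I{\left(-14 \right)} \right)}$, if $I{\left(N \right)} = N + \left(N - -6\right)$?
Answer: $\frac{95}{22} \approx 4.3182$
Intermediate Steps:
$I{\left(N \right)} = 6 + 2 N$ ($I{\left(N \right)} = N + \left(N + 6\right) = N + \left(6 + N\right) = 6 + 2 N$)
$G{\left(m \right)} = 1 + \frac{117}{m}$ ($G{\left(m \right)} = \frac{117}{m} + 1 = 1 + \frac{117}{m}$)
$- G{\left(I{\left(-14 \right)} \right)} = - \frac{117 + \left(6 + 2 \left(-14\right)\right)}{6 + 2 \left(-14\right)} = - \frac{117 + \left(6 - 28\right)}{6 - 28} = - \frac{117 - 22}{-22} = - \frac{\left(-1\right) 95}{22} = \left(-1\right) \left(- \frac{95}{22}\right) = \frac{95}{22}$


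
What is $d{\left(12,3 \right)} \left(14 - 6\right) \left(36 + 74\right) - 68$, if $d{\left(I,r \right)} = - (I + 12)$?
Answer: $-21188$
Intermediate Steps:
$d{\left(I,r \right)} = -12 - I$ ($d{\left(I,r \right)} = - (12 + I) = -12 - I$)
$d{\left(12,3 \right)} \left(14 - 6\right) \left(36 + 74\right) - 68 = \left(-12 - 12\right) \left(14 - 6\right) \left(36 + 74\right) - 68 = \left(-12 - 12\right) 8 \cdot 110 - 68 = \left(-24\right) 880 - 68 = -21120 - 68 = -21188$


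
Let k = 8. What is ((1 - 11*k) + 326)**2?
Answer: 57121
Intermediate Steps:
((1 - 11*k) + 326)**2 = ((1 - 11*8) + 326)**2 = ((1 - 88) + 326)**2 = (-87 + 326)**2 = 239**2 = 57121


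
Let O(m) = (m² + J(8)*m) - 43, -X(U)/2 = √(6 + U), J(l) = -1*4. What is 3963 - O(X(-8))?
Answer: 4014 - 8*I*√2 ≈ 4014.0 - 11.314*I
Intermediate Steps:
J(l) = -4
X(U) = -2*√(6 + U)
O(m) = -43 + m² - 4*m (O(m) = (m² - 4*m) - 43 = -43 + m² - 4*m)
3963 - O(X(-8)) = 3963 - (-43 + (-2*√(6 - 8))² - (-8)*√(6 - 8)) = 3963 - (-43 + (-2*I*√2)² - (-8)*√(-2)) = 3963 - (-43 + (-2*I*√2)² - (-8)*I*√2) = 3963 - (-43 - 8 + 8*I*√2) = 3963 - (-51 + 8*I*√2) = 3963 + (51 - 8*I*√2) = 4014 - 8*I*√2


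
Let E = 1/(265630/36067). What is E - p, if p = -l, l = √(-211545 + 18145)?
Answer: 36067/265630 + 10*I*√1934 ≈ 0.13578 + 439.77*I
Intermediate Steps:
l = 10*I*√1934 (l = √(-193400) = 10*I*√1934 ≈ 439.77*I)
E = 36067/265630 (E = 1/(265630*(1/36067)) = 1/(265630/36067) = 36067/265630 ≈ 0.13578)
p = -10*I*√1934 ≈ -439.77*I
E - p = 36067/265630 - (-10)*I*√1934 = 36067/265630 + 10*I*√1934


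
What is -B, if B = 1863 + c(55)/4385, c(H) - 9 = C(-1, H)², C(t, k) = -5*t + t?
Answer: -1633856/877 ≈ -1863.0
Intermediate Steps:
C(t, k) = -4*t
c(H) = 25 (c(H) = 9 + (-4*(-1))² = 9 + 4² = 9 + 16 = 25)
B = 1633856/877 (B = 1863 + 25/4385 = 1863 + 25*(1/4385) = 1863 + 5/877 = 1633856/877 ≈ 1863.0)
-B = -1*1633856/877 = -1633856/877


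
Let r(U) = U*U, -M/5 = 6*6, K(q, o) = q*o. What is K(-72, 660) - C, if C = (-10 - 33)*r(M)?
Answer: 1345680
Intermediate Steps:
K(q, o) = o*q
M = -180 (M = -30*6 = -5*36 = -180)
r(U) = U²
C = -1393200 (C = (-10 - 33)*(-180)² = -43*32400 = -1393200)
K(-72, 660) - C = 660*(-72) - 1*(-1393200) = -47520 + 1393200 = 1345680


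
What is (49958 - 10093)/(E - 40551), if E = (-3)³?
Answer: -39865/40578 ≈ -0.98243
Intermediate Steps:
E = -27
(49958 - 10093)/(E - 40551) = (49958 - 10093)/(-27 - 40551) = 39865/(-40578) = 39865*(-1/40578) = -39865/40578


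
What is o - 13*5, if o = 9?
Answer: -56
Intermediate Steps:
o - 13*5 = 9 - 13*5 = 9 - 65 = -56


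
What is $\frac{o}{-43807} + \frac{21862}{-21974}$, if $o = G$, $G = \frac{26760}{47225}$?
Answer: $- \frac{4522837826489}{4545949422505} \approx -0.99492$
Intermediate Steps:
$G = \frac{5352}{9445}$ ($G = 26760 \cdot \frac{1}{47225} = \frac{5352}{9445} \approx 0.56665$)
$o = \frac{5352}{9445} \approx 0.56665$
$\frac{o}{-43807} + \frac{21862}{-21974} = \frac{5352}{9445 \left(-43807\right)} + \frac{21862}{-21974} = \frac{5352}{9445} \left(- \frac{1}{43807}\right) + 21862 \left(- \frac{1}{21974}\right) = - \frac{5352}{413757115} - \frac{10931}{10987} = - \frac{4522837826489}{4545949422505}$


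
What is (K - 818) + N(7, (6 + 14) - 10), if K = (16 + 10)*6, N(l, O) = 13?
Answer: -649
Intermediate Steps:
K = 156 (K = 26*6 = 156)
(K - 818) + N(7, (6 + 14) - 10) = (156 - 818) + 13 = -662 + 13 = -649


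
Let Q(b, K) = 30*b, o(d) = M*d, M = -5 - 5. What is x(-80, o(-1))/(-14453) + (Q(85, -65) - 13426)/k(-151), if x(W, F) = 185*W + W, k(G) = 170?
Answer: -77330614/1228505 ≈ -62.947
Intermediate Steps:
M = -10
o(d) = -10*d
x(W, F) = 186*W
x(-80, o(-1))/(-14453) + (Q(85, -65) - 13426)/k(-151) = (186*(-80))/(-14453) + (30*85 - 13426)/170 = -14880*(-1/14453) + (2550 - 13426)*(1/170) = 14880/14453 - 10876*1/170 = 14880/14453 - 5438/85 = -77330614/1228505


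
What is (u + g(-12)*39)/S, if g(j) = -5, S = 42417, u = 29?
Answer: -166/42417 ≈ -0.0039135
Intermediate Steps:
(u + g(-12)*39)/S = (29 - 5*39)/42417 = (29 - 195)*(1/42417) = -166*1/42417 = -166/42417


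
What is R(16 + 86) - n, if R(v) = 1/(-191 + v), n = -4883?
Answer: 434586/89 ≈ 4883.0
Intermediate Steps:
R(16 + 86) - n = 1/(-191 + (16 + 86)) - 1*(-4883) = 1/(-191 + 102) + 4883 = 1/(-89) + 4883 = -1/89 + 4883 = 434586/89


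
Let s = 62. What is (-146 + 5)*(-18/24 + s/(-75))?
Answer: 22231/100 ≈ 222.31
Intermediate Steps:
(-146 + 5)*(-18/24 + s/(-75)) = (-146 + 5)*(-18/24 + 62/(-75)) = -141*(-18*1/24 + 62*(-1/75)) = -141*(-¾ - 62/75) = -141*(-473/300) = 22231/100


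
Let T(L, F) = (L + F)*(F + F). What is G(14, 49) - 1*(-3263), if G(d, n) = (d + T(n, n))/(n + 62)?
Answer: 123937/37 ≈ 3349.6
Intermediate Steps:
T(L, F) = 2*F*(F + L) (T(L, F) = (F + L)*(2*F) = 2*F*(F + L))
G(d, n) = (d + 4*n**2)/(62 + n) (G(d, n) = (d + 2*n*(n + n))/(n + 62) = (d + 2*n*(2*n))/(62 + n) = (d + 4*n**2)/(62 + n))
G(14, 49) - 1*(-3263) = (14 + 4*49**2)/(62 + 49) - 1*(-3263) = (14 + 4*2401)/111 + 3263 = (14 + 9604)/111 + 3263 = (1/111)*9618 + 3263 = 3206/37 + 3263 = 123937/37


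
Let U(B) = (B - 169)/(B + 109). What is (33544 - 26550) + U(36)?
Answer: 1013997/145 ≈ 6993.1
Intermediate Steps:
U(B) = (-169 + B)/(109 + B)
(33544 - 26550) + U(36) = (33544 - 26550) + (-169 + 36)/(109 + 36) = 6994 - 133/145 = 1013997/145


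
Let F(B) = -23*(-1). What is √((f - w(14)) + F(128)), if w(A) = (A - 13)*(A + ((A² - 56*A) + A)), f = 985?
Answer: 28*√2 ≈ 39.598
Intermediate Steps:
F(B) = 23
w(A) = (-13 + A)*(A² - 54*A) (w(A) = (-13 + A)*(A + (A² - 55*A)) = (-13 + A)*(A² - 54*A))
√((f - w(14)) + F(128)) = √((985 - 14*(702 + 14² - 67*14)) + 23) = √((985 - 14*(702 + 196 - 938)) + 23) = √((985 - 14*(-40)) + 23) = √((985 - 1*(-560)) + 23) = √((985 + 560) + 23) = √(1545 + 23) = √1568 = 28*√2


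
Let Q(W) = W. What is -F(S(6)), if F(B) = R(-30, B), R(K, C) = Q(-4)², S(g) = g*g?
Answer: -16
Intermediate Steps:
S(g) = g²
R(K, C) = 16 (R(K, C) = (-4)² = 16)
F(B) = 16
-F(S(6)) = -1*16 = -16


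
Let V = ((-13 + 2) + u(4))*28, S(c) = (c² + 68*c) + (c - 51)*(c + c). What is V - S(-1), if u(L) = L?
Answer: -233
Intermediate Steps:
S(c) = c² + 68*c + 2*c*(-51 + c) (S(c) = (c² + 68*c) + (-51 + c)*(2*c) = (c² + 68*c) + 2*c*(-51 + c) = c² + 68*c + 2*c*(-51 + c))
V = -196 (V = ((-13 + 2) + 4)*28 = (-11 + 4)*28 = -7*28 = -196)
V - S(-1) = -196 - (-1)*(-34 + 3*(-1)) = -196 - (-1)*(-34 - 3) = -196 - (-1)*(-37) = -196 - 1*37 = -196 - 37 = -233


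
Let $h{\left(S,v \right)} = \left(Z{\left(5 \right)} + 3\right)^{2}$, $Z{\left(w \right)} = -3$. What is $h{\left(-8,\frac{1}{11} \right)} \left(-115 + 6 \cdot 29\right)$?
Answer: $0$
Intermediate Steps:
$h{\left(S,v \right)} = 0$ ($h{\left(S,v \right)} = \left(-3 + 3\right)^{2} = 0^{2} = 0$)
$h{\left(-8,\frac{1}{11} \right)} \left(-115 + 6 \cdot 29\right) = 0 \left(-115 + 6 \cdot 29\right) = 0 \left(-115 + 174\right) = 0 \cdot 59 = 0$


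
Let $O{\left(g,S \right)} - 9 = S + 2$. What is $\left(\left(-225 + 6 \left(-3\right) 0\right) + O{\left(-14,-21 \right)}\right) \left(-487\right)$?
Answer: $114445$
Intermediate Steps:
$O{\left(g,S \right)} = 11 + S$ ($O{\left(g,S \right)} = 9 + \left(S + 2\right) = 9 + \left(2 + S\right) = 11 + S$)
$\left(\left(-225 + 6 \left(-3\right) 0\right) + O{\left(-14,-21 \right)}\right) \left(-487\right) = \left(\left(-225 + 6 \left(-3\right) 0\right) + \left(11 - 21\right)\right) \left(-487\right) = \left(\left(-225 - 0\right) - 10\right) \left(-487\right) = \left(\left(-225 + 0\right) - 10\right) \left(-487\right) = \left(-225 - 10\right) \left(-487\right) = \left(-235\right) \left(-487\right) = 114445$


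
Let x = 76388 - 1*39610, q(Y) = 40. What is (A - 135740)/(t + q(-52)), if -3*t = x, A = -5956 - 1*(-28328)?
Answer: 170052/18329 ≈ 9.2778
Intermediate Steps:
A = 22372 (A = -5956 + 28328 = 22372)
x = 36778 (x = 76388 - 39610 = 36778)
t = -36778/3 (t = -1/3*36778 = -36778/3 ≈ -12259.)
(A - 135740)/(t + q(-52)) = (22372 - 135740)/(-36778/3 + 40) = -113368/(-36658/3) = -113368*(-3/36658) = 170052/18329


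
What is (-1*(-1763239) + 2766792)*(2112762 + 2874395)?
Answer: 22591975811867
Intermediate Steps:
(-1*(-1763239) + 2766792)*(2112762 + 2874395) = (1763239 + 2766792)*4987157 = 4530031*4987157 = 22591975811867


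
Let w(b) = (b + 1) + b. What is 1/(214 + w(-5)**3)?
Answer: -1/515 ≈ -0.0019417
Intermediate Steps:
w(b) = 1 + 2*b (w(b) = (1 + b) + b = 1 + 2*b)
1/(214 + w(-5)**3) = 1/(214 + (1 + 2*(-5))**3) = 1/(214 + (1 - 10)**3) = 1/(214 + (-9)**3) = 1/(214 - 729) = 1/(-515) = -1/515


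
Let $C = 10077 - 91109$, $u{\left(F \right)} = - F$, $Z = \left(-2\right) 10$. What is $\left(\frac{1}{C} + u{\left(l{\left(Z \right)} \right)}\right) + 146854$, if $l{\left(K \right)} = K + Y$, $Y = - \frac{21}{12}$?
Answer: $\frac{11901635773}{81032} \approx 1.4688 \cdot 10^{5}$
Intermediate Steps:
$Y = - \frac{7}{4}$ ($Y = \left(-21\right) \frac{1}{12} = - \frac{7}{4} \approx -1.75$)
$Z = -20$
$l{\left(K \right)} = - \frac{7}{4} + K$ ($l{\left(K \right)} = K - \frac{7}{4} = - \frac{7}{4} + K$)
$C = -81032$ ($C = 10077 - 91109 = -81032$)
$\left(\frac{1}{C} + u{\left(l{\left(Z \right)} \right)}\right) + 146854 = \left(\frac{1}{-81032} - \left(- \frac{7}{4} - 20\right)\right) + 146854 = \left(- \frac{1}{81032} - - \frac{87}{4}\right) + 146854 = \left(- \frac{1}{81032} + \frac{87}{4}\right) + 146854 = \frac{1762445}{81032} + 146854 = \frac{11901635773}{81032}$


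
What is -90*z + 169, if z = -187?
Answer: 16999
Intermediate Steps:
-90*z + 169 = -90*(-187) + 169 = 16830 + 169 = 16999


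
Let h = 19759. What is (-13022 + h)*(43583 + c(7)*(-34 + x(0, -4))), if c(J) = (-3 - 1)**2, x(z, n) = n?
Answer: 289522575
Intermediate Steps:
c(J) = 16 (c(J) = (-4)**2 = 16)
(-13022 + h)*(43583 + c(7)*(-34 + x(0, -4))) = (-13022 + 19759)*(43583 + 16*(-34 - 4)) = 6737*(43583 + 16*(-38)) = 6737*(43583 - 608) = 6737*42975 = 289522575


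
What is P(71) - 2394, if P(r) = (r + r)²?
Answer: 17770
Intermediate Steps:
P(r) = 4*r² (P(r) = (2*r)² = 4*r²)
P(71) - 2394 = 4*71² - 2394 = 4*5041 - 2394 = 20164 - 2394 = 17770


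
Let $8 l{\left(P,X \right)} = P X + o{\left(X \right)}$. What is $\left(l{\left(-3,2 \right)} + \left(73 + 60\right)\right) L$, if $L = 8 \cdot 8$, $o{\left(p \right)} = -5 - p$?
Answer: $8408$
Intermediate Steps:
$l{\left(P,X \right)} = - \frac{5}{8} - \frac{X}{8} + \frac{P X}{8}$ ($l{\left(P,X \right)} = \frac{P X - \left(5 + X\right)}{8} = \frac{-5 - X + P X}{8} = - \frac{5}{8} - \frac{X}{8} + \frac{P X}{8}$)
$L = 64$
$\left(l{\left(-3,2 \right)} + \left(73 + 60\right)\right) L = \left(\left(- \frac{5}{8} - \frac{1}{4} + \frac{1}{8} \left(-3\right) 2\right) + \left(73 + 60\right)\right) 64 = \left(\left(- \frac{5}{8} - \frac{1}{4} - \frac{3}{4}\right) + 133\right) 64 = \left(- \frac{13}{8} + 133\right) 64 = \frac{1051}{8} \cdot 64 = 8408$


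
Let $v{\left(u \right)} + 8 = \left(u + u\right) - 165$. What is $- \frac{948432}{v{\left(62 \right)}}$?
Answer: $\frac{948432}{49} \approx 19356.0$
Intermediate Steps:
$v{\left(u \right)} = -173 + 2 u$ ($v{\left(u \right)} = -8 + \left(\left(u + u\right) - 165\right) = -8 + \left(2 u - 165\right) = -8 + \left(-165 + 2 u\right) = -173 + 2 u$)
$- \frac{948432}{v{\left(62 \right)}} = - \frac{948432}{-173 + 2 \cdot 62} = - \frac{948432}{-173 + 124} = - \frac{948432}{-49} = \left(-948432\right) \left(- \frac{1}{49}\right) = \frac{948432}{49}$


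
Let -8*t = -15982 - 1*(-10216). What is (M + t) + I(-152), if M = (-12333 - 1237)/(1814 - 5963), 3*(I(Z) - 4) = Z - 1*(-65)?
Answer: 11600947/16596 ≈ 699.02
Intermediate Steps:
I(Z) = 77/3 + Z/3 (I(Z) = 4 + (Z - 1*(-65))/3 = 4 + (Z + 65)/3 = 4 + (65 + Z)/3 = 4 + (65/3 + Z/3) = 77/3 + Z/3)
t = 2883/4 (t = -(-15982 - 1*(-10216))/8 = -(-15982 + 10216)/8 = -1/8*(-5766) = 2883/4 ≈ 720.75)
M = 13570/4149 (M = -13570/(-4149) = -13570*(-1/4149) = 13570/4149 ≈ 3.2707)
(M + t) + I(-152) = (13570/4149 + 2883/4) + (77/3 + (1/3)*(-152)) = 12015847/16596 + (77/3 - 152/3) = 12015847/16596 - 25 = 11600947/16596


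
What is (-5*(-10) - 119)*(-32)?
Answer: 2208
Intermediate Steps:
(-5*(-10) - 119)*(-32) = (50 - 119)*(-32) = -69*(-32) = 2208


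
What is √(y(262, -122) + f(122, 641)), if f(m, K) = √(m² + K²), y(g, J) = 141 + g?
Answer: √(403 + √425765) ≈ 32.489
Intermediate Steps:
f(m, K) = √(K² + m²)
√(y(262, -122) + f(122, 641)) = √((141 + 262) + √(641² + 122²)) = √(403 + √(410881 + 14884)) = √(403 + √425765)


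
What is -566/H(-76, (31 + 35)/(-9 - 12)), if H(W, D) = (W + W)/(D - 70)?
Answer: -36224/133 ≈ -272.36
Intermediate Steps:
H(W, D) = 2*W/(-70 + D) (H(W, D) = (2*W)/(-70 + D) = 2*W/(-70 + D))
-566/H(-76, (31 + 35)/(-9 - 12)) = -(9905/38 - 283*(31 + 35)/(76*(-9 - 12))) = -566/(2*(-76)/(-70 + 66/(-21))) = -566/(2*(-76)/(-70 + 66*(-1/21))) = -566/(2*(-76)/(-70 - 22/7)) = -566/(2*(-76)/(-512/7)) = -566/(2*(-76)*(-7/512)) = -566/133/64 = -566*64/133 = -36224/133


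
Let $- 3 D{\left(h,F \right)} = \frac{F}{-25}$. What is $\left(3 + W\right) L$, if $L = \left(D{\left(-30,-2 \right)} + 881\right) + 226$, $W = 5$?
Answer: $\frac{664184}{75} \approx 8855.8$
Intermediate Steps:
$D{\left(h,F \right)} = \frac{F}{75}$ ($D{\left(h,F \right)} = - \frac{F \frac{1}{-25}}{3} = - \frac{F \left(- \frac{1}{25}\right)}{3} = - \frac{\left(- \frac{1}{25}\right) F}{3} = \frac{F}{75}$)
$L = \frac{83023}{75}$ ($L = \left(\frac{1}{75} \left(-2\right) + 881\right) + 226 = \left(- \frac{2}{75} + 881\right) + 226 = \frac{66073}{75} + 226 = \frac{83023}{75} \approx 1107.0$)
$\left(3 + W\right) L = \left(3 + 5\right) \frac{83023}{75} = 8 \cdot \frac{83023}{75} = \frac{664184}{75}$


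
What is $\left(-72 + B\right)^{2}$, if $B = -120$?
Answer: $36864$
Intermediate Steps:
$\left(-72 + B\right)^{2} = \left(-72 - 120\right)^{2} = \left(-192\right)^{2} = 36864$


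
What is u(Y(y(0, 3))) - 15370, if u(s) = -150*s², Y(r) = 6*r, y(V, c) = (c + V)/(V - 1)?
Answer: -63970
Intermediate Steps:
y(V, c) = (V + c)/(-1 + V)
u(Y(y(0, 3))) - 15370 = -150*36*(0 + 3)²/(-1 + 0)² - 15370 = -150*(6*(3/(-1)))² - 15370 = -150*(6*(-1*3))² - 15370 = -150*(6*(-3))² - 15370 = -150*(-18)² - 15370 = -150*324 - 15370 = -48600 - 15370 = -63970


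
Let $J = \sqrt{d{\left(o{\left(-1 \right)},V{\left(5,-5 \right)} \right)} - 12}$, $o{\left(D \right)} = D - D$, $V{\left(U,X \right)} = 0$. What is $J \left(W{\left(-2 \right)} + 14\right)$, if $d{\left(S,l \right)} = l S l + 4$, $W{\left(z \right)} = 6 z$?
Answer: $4 i \sqrt{2} \approx 5.6569 i$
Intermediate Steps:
$o{\left(D \right)} = 0$
$d{\left(S,l \right)} = 4 + S l^{2}$ ($d{\left(S,l \right)} = S l l + 4 = S l^{2} + 4 = 4 + S l^{2}$)
$J = 2 i \sqrt{2}$ ($J = \sqrt{\left(4 + 0 \cdot 0^{2}\right) - 12} = \sqrt{\left(4 + 0 \cdot 0\right) - 12} = \sqrt{\left(4 + 0\right) - 12} = \sqrt{4 - 12} = \sqrt{-8} = 2 i \sqrt{2} \approx 2.8284 i$)
$J \left(W{\left(-2 \right)} + 14\right) = 2 i \sqrt{2} \left(6 \left(-2\right) + 14\right) = 2 i \sqrt{2} \left(-12 + 14\right) = 2 i \sqrt{2} \cdot 2 = 4 i \sqrt{2}$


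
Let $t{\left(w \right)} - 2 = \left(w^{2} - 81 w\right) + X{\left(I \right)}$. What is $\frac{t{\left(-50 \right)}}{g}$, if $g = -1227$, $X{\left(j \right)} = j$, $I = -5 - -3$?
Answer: $- \frac{6550}{1227} \approx -5.3382$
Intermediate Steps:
$I = -2$ ($I = -5 + 3 = -2$)
$t{\left(w \right)} = w^{2} - 81 w$ ($t{\left(w \right)} = 2 - \left(2 - w^{2} + 81 w\right) = w^{2} - 81 w$)
$\frac{t{\left(-50 \right)}}{g} = \frac{\left(-50\right) \left(-81 - 50\right)}{-1227} = \left(-50\right) \left(-131\right) \left(- \frac{1}{1227}\right) = 6550 \left(- \frac{1}{1227}\right) = - \frac{6550}{1227}$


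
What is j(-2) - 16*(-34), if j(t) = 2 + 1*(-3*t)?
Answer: 552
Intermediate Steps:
j(t) = 2 - 3*t
j(-2) - 16*(-34) = (2 - 3*(-2)) - 16*(-34) = (2 + 6) + 544 = 8 + 544 = 552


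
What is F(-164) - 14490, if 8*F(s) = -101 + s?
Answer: -116185/8 ≈ -14523.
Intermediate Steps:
F(s) = -101/8 + s/8 (F(s) = (-101 + s)/8 = -101/8 + s/8)
F(-164) - 14490 = (-101/8 + (1/8)*(-164)) - 14490 = (-101/8 - 41/2) - 14490 = -265/8 - 14490 = -116185/8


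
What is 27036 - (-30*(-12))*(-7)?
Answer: 29556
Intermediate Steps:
27036 - (-30*(-12))*(-7) = 27036 - 360*(-7) = 27036 - 1*(-2520) = 27036 + 2520 = 29556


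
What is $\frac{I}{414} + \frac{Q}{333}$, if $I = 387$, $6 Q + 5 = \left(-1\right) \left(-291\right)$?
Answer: $\frac{49535}{45954} \approx 1.0779$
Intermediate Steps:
$Q = \frac{143}{3}$ ($Q = - \frac{5}{6} + \frac{\left(-1\right) \left(-291\right)}{6} = - \frac{5}{6} + \frac{1}{6} \cdot 291 = - \frac{5}{6} + \frac{97}{2} = \frac{143}{3} \approx 47.667$)
$\frac{I}{414} + \frac{Q}{333} = \frac{387}{414} + \frac{143}{3 \cdot 333} = 387 \cdot \frac{1}{414} + \frac{143}{3} \cdot \frac{1}{333} = \frac{43}{46} + \frac{143}{999} = \frac{49535}{45954}$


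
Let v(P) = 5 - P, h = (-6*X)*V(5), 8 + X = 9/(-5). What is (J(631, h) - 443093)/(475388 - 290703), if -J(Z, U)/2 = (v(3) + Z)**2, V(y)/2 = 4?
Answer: -1244471/184685 ≈ -6.7383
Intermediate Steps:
X = -49/5 (X = -8 + 9/(-5) = -8 + 9*(-1/5) = -8 - 9/5 = -49/5 ≈ -9.8000)
V(y) = 8 (V(y) = 2*4 = 8)
h = 2352/5 (h = -6*(-49/5)*8 = (294/5)*8 = 2352/5 ≈ 470.40)
J(Z, U) = -2*(2 + Z)**2 (J(Z, U) = -2*((5 - 1*3) + Z)**2 = -2*((5 - 3) + Z)**2 = -2*(2 + Z)**2)
(J(631, h) - 443093)/(475388 - 290703) = (-2*(2 + 631)**2 - 443093)/(475388 - 290703) = (-2*633**2 - 443093)/184685 = (-2*400689 - 443093)*(1/184685) = (-801378 - 443093)*(1/184685) = -1244471*1/184685 = -1244471/184685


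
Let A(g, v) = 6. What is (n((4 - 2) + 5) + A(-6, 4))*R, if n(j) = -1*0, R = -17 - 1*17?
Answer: -204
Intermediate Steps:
R = -34 (R = -17 - 17 = -34)
n(j) = 0
(n((4 - 2) + 5) + A(-6, 4))*R = (0 + 6)*(-34) = 6*(-34) = -204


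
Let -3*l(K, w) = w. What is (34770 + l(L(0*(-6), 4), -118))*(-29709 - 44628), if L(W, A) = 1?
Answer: -2587621412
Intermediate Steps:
l(K, w) = -w/3
(34770 + l(L(0*(-6), 4), -118))*(-29709 - 44628) = (34770 - ⅓*(-118))*(-29709 - 44628) = (34770 + 118/3)*(-74337) = (104428/3)*(-74337) = -2587621412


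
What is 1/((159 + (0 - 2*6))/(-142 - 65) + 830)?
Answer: 69/57221 ≈ 0.0012059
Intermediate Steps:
1/((159 + (0 - 2*6))/(-142 - 65) + 830) = 1/((159 + (0 - 12))/(-207) + 830) = 1/((159 - 12)*(-1/207) + 830) = 1/(147*(-1/207) + 830) = 1/(-49/69 + 830) = 1/(57221/69) = 69/57221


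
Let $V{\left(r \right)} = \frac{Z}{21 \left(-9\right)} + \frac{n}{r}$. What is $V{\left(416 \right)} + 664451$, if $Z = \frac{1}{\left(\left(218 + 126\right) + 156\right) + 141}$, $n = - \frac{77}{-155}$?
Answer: $\frac{5190483593615513}{7811687520} \approx 6.6445 \cdot 10^{5}$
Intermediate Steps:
$n = \frac{77}{155}$ ($n = \left(-77\right) \left(- \frac{1}{155}\right) = \frac{77}{155} \approx 0.49677$)
$Z = \frac{1}{641}$ ($Z = \frac{1}{\left(344 + 156\right) + 141} = \frac{1}{500 + 141} = \frac{1}{641} \approx 0.0015601$)
$V{\left(r \right)} = - \frac{1}{121149} + \frac{77}{155 r}$ ($V{\left(r \right)} = \frac{1}{641 \cdot 21 \left(-9\right)} + \frac{77}{155 r} = \frac{1}{641 \left(-189\right)} + \frac{77}{155 r} = \frac{1}{641} \left(- \frac{1}{189}\right) + \frac{77}{155 r} = - \frac{1}{121149} + \frac{77}{155 r}$)
$V{\left(416 \right)} + 664451 = \frac{9328473 - 64480}{18778095 \cdot 416} + 664451 = \frac{1}{18778095} \cdot \frac{1}{416} \left(9328473 - 64480\right) + 664451 = \frac{1}{18778095} \cdot \frac{1}{416} \cdot 9263993 + 664451 = \frac{9263993}{7811687520} + 664451 = \frac{5190483593615513}{7811687520}$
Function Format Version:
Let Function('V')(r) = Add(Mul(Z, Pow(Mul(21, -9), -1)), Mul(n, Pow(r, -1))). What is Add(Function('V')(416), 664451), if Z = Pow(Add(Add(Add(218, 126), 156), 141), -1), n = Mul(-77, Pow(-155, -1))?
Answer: Rational(5190483593615513, 7811687520) ≈ 6.6445e+5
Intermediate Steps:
n = Rational(77, 155) (n = Mul(-77, Rational(-1, 155)) = Rational(77, 155) ≈ 0.49677)
Z = Rational(1, 641) (Z = Pow(Add(Add(344, 156), 141), -1) = Pow(Add(500, 141), -1) = Pow(641, -1) = Rational(1, 641) ≈ 0.0015601)
Function('V')(r) = Add(Rational(-1, 121149), Mul(Rational(77, 155), Pow(r, -1))) (Function('V')(r) = Add(Mul(Rational(1, 641), Pow(Mul(21, -9), -1)), Mul(Rational(77, 155), Pow(r, -1))) = Add(Mul(Rational(1, 641), Pow(-189, -1)), Mul(Rational(77, 155), Pow(r, -1))) = Add(Mul(Rational(1, 641), Rational(-1, 189)), Mul(Rational(77, 155), Pow(r, -1))) = Add(Rational(-1, 121149), Mul(Rational(77, 155), Pow(r, -1))))
Add(Function('V')(416), 664451) = Add(Mul(Rational(1, 18778095), Pow(416, -1), Add(9328473, Mul(-155, 416))), 664451) = Add(Mul(Rational(1, 18778095), Rational(1, 416), Add(9328473, -64480)), 664451) = Add(Mul(Rational(1, 18778095), Rational(1, 416), 9263993), 664451) = Add(Rational(9263993, 7811687520), 664451) = Rational(5190483593615513, 7811687520)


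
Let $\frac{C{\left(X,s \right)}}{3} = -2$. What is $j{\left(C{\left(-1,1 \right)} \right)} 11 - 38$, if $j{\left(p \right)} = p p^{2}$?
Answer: $-2414$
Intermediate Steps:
$C{\left(X,s \right)} = -6$ ($C{\left(X,s \right)} = 3 \left(-2\right) = -6$)
$j{\left(p \right)} = p^{3}$
$j{\left(C{\left(-1,1 \right)} \right)} 11 - 38 = \left(-6\right)^{3} \cdot 11 - 38 = \left(-216\right) 11 - 38 = -2376 - 38 = -2414$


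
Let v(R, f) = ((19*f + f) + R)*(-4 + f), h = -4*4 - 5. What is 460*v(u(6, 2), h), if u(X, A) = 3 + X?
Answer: 4726500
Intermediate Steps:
h = -21 (h = -16 - 5 = -21)
v(R, f) = (-4 + f)*(R + 20*f) (v(R, f) = (20*f + R)*(-4 + f) = (R + 20*f)*(-4 + f) = (-4 + f)*(R + 20*f))
460*v(u(6, 2), h) = 460*(-80*(-21) - 4*(3 + 6) + 20*(-21)² + (3 + 6)*(-21)) = 460*(1680 - 4*9 + 20*441 + 9*(-21)) = 460*(1680 - 36 + 8820 - 189) = 460*10275 = 4726500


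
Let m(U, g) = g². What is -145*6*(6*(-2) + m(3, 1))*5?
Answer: 47850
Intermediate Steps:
-145*6*(6*(-2) + m(3, 1))*5 = -145*6*(6*(-2) + 1²)*5 = -145*6*(-12 + 1)*5 = -145*6*(-11)*5 = -(-9570)*5 = -145*(-330) = 47850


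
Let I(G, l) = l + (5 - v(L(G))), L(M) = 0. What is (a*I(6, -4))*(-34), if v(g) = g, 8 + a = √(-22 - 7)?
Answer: 272 - 34*I*√29 ≈ 272.0 - 183.1*I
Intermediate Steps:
a = -8 + I*√29 (a = -8 + √(-22 - 7) = -8 + √(-29) = -8 + I*√29 ≈ -8.0 + 5.3852*I)
I(G, l) = 5 + l (I(G, l) = l + (5 - 1*0) = l + (5 + 0) = l + 5 = 5 + l)
(a*I(6, -4))*(-34) = ((-8 + I*√29)*(5 - 4))*(-34) = ((-8 + I*√29)*1)*(-34) = (-8 + I*√29)*(-34) = 272 - 34*I*√29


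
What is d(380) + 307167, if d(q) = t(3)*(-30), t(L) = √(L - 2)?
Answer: 307137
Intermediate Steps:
t(L) = √(-2 + L)
d(q) = -30 (d(q) = √(-2 + 3)*(-30) = √1*(-30) = 1*(-30) = -30)
d(380) + 307167 = -30 + 307167 = 307137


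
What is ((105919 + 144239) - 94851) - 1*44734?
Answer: 110573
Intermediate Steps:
((105919 + 144239) - 94851) - 1*44734 = (250158 - 94851) - 44734 = 155307 - 44734 = 110573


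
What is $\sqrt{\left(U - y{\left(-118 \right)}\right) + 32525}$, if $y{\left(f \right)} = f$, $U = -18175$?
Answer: $2 \sqrt{3617} \approx 120.28$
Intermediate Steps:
$\sqrt{\left(U - y{\left(-118 \right)}\right) + 32525} = \sqrt{\left(-18175 - -118\right) + 32525} = \sqrt{\left(-18175 + 118\right) + 32525} = \sqrt{-18057 + 32525} = \sqrt{14468} = 2 \sqrt{3617}$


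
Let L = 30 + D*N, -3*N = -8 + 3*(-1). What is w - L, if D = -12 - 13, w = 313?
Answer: 1124/3 ≈ 374.67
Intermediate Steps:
N = 11/3 (N = -(-8 + 3*(-1))/3 = -(-8 - 3)/3 = -⅓*(-11) = 11/3 ≈ 3.6667)
D = -25
L = -185/3 (L = 30 - 25*11/3 = 30 - 275/3 = -185/3 ≈ -61.667)
w - L = 313 - 1*(-185/3) = 313 + 185/3 = 1124/3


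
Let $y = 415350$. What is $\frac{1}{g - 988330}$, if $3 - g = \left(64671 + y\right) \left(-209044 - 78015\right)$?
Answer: $\frac{1}{137793359912} \approx 7.2572 \cdot 10^{-12}$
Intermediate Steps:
$g = 137794348242$ ($g = 3 - \left(64671 + 415350\right) \left(-209044 - 78015\right) = 3 - 480021 \left(-287059\right) = 3 - -137794348239 = 3 + 137794348239 = 137794348242$)
$\frac{1}{g - 988330} = \frac{1}{137794348242 - 988330} = \frac{1}{137793359912}$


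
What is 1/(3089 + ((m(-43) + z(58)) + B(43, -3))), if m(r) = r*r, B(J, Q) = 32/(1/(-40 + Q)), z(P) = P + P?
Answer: 1/3678 ≈ 0.00027189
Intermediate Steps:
z(P) = 2*P
B(J, Q) = -1280 + 32*Q (B(J, Q) = 32*(-40 + Q) = -1280 + 32*Q)
m(r) = r²
1/(3089 + ((m(-43) + z(58)) + B(43, -3))) = 1/(3089 + (((-43)² + 2*58) + (-1280 + 32*(-3)))) = 1/(3089 + ((1849 + 116) + (-1280 - 96))) = 1/(3089 + (1965 - 1376)) = 1/(3089 + 589) = 1/3678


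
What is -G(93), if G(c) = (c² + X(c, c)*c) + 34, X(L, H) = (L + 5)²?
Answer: -901855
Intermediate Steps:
X(L, H) = (5 + L)²
G(c) = 34 + c² + c*(5 + c)² (G(c) = (c² + (5 + c)²*c) + 34 = (c² + c*(5 + c)²) + 34 = 34 + c² + c*(5 + c)²)
-G(93) = -(34 + 93² + 93*(5 + 93)²) = -(34 + 8649 + 93*98²) = -(34 + 8649 + 93*9604) = -(34 + 8649 + 893172) = -1*901855 = -901855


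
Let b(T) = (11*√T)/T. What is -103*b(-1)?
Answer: 1133*I ≈ 1133.0*I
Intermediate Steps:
b(T) = 11/√T
-103*b(-1) = -1133/√(-1) = -1133*(-I) = -(-1133)*I = 1133*I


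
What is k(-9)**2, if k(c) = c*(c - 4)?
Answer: 13689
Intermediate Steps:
k(c) = c*(-4 + c)
k(-9)**2 = (-9*(-4 - 9))**2 = (-9*(-13))**2 = 117**2 = 13689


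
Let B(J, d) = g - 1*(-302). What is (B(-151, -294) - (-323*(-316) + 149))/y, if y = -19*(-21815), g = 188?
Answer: -101727/414485 ≈ -0.24543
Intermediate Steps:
y = 414485
B(J, d) = 490 (B(J, d) = 188 - 1*(-302) = 188 + 302 = 490)
(B(-151, -294) - (-323*(-316) + 149))/y = (490 - (-323*(-316) + 149))/414485 = (490 - (102068 + 149))*(1/414485) = (490 - 1*102217)*(1/414485) = (490 - 102217)*(1/414485) = -101727*1/414485 = -101727/414485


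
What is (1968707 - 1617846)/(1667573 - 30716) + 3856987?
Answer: 6313336520720/1636857 ≈ 3.8570e+6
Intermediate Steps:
(1968707 - 1617846)/(1667573 - 30716) + 3856987 = 350861/1636857 + 3856987 = 6313336520720/1636857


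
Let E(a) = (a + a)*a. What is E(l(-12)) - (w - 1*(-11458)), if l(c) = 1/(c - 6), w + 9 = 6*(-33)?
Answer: -1822661/162 ≈ -11251.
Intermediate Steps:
w = -207 (w = -9 + 6*(-33) = -9 - 198 = -207)
l(c) = 1/(-6 + c)
E(a) = 2*a² (E(a) = (2*a)*a = 2*a²)
E(l(-12)) - (w - 1*(-11458)) = 2*(1/(-6 - 12))² - (-207 - 1*(-11458)) = 2*(1/(-18))² - (-207 + 11458) = 2*(-1/18)² - 1*11251 = 2*(1/324) - 11251 = 1/162 - 11251 = -1822661/162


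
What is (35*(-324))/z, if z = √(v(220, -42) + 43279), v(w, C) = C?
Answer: -11340*√43237/43237 ≈ -54.536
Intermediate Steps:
z = √43237 (z = √(-42 + 43279) = √43237 ≈ 207.94)
(35*(-324))/z = (35*(-324))/(√43237) = -11340*√43237/43237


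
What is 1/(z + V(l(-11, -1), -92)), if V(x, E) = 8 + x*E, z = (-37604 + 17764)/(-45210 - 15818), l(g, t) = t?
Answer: 15257/1530660 ≈ 0.0099676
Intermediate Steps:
z = 4960/15257 (z = -19840/(-61028) = -19840*(-1/61028) = 4960/15257 ≈ 0.32510)
V(x, E) = 8 + E*x
1/(z + V(l(-11, -1), -92)) = 1/(4960/15257 + (8 - 92*(-1))) = 1/(4960/15257 + (8 + 92)) = 1/(4960/15257 + 100) = 1/(1530660/15257) = 15257/1530660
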